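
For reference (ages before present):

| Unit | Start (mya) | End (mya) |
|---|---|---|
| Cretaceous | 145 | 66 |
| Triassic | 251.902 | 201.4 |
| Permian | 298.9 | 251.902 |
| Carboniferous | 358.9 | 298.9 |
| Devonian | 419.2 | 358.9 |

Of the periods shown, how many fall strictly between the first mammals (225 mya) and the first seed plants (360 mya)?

360 Ma sits inside the Devonian (419.2–358.9) and 225 Ma inside the Triassic (251.902–201.4); neither of those is wholly between the two dates.
The listed periods lying completely between them are Carboniferous, Permian — 2 in all.

2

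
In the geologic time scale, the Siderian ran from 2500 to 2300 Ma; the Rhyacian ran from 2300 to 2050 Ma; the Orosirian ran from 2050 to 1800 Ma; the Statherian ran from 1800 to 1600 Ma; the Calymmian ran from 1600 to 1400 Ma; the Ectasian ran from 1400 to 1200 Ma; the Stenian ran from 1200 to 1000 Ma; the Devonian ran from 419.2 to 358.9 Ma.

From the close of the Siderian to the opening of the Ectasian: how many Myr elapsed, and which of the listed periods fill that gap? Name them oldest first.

900 million years; Rhyacian, Orosirian, Statherian, Calymmian

End of Siderian = 2300 Ma; start of Ectasian = 1400 Ma.
Gap = 2300 − 1400 = 900 Myr.
Periods wholly inside 2300–1400 Ma: Rhyacian (2300–2050), Orosirian (2050–1800), Statherian (1800–1600), Calymmian (1600–1400).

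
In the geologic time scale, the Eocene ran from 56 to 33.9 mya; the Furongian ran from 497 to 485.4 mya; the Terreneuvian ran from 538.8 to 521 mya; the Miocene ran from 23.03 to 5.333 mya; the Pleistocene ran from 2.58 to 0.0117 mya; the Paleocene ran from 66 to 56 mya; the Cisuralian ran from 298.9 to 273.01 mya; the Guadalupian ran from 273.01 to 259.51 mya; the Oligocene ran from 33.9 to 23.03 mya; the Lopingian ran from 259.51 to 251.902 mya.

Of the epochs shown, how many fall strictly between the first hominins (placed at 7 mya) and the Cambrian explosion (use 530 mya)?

7

530 Ma sits inside the Terreneuvian (538.8–521) and 7 Ma inside the Miocene (23.03–5.333); neither of those is wholly between the two dates.
The listed epochs lying completely between them are Furongian, Cisuralian, Guadalupian, Lopingian, Paleocene, Eocene, Oligocene — 7 in all.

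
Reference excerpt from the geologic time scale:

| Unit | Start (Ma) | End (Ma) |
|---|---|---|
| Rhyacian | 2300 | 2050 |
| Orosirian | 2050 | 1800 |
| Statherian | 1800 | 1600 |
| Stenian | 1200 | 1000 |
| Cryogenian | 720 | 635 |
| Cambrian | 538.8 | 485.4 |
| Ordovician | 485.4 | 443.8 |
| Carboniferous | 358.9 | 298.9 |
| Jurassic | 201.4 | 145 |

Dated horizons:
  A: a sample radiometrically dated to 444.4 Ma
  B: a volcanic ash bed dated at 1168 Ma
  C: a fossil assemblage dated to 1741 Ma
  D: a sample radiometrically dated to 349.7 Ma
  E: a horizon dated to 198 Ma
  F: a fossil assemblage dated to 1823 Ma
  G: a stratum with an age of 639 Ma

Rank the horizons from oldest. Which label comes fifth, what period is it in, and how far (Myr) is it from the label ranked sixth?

Sorted oldest-first by Ma: F (1823), C (1741), B (1168), G (639), A (444.4), D (349.7), E (198).
The fifth oldest is A at 444.4 Ma, which lies in 485.4–443.8 Ma: the Ordovician.
The sixth oldest is D at 349.7 Ma; separation = |444.4 − 349.7| = 94.7 Myr.

A, in the Ordovician; 94.7 million years to D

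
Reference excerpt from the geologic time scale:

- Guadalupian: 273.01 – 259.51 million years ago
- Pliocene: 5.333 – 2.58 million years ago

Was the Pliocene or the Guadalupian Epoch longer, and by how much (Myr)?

Guadalupian, by 10.747 million years

Pliocene: 5.333 − 2.58 = 2.753 Myr.
Guadalupian: 273.01 − 259.51 = 13.5 Myr.
Difference: 13.5 − 2.753 = 10.747 Myr, so the Guadalupian was longer.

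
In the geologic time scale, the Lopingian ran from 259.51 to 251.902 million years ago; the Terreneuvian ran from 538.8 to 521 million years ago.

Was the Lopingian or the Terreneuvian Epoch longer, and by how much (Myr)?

Terreneuvian, by 10.192 million years

Lopingian: 259.51 − 251.902 = 7.608 Myr.
Terreneuvian: 538.8 − 521 = 17.8 Myr.
Difference: 17.8 − 7.608 = 10.192 Myr, so the Terreneuvian was longer.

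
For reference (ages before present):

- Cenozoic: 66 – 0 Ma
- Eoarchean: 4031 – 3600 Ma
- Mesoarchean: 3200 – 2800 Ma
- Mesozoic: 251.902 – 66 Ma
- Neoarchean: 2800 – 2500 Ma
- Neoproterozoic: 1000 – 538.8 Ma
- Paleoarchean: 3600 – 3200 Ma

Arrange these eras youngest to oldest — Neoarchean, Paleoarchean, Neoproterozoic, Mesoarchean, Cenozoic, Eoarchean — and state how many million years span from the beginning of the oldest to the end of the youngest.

Cenozoic → Neoproterozoic → Neoarchean → Mesoarchean → Paleoarchean → Eoarchean; total span 4031 Myr

Start ages (Ma): Eoarchean 4031, Paleoarchean 3600, Mesoarchean 3200, Neoarchean 2800, Neoproterozoic 1000, Cenozoic 66.
Ordered youngest to oldest: Cenozoic, Neoproterozoic, Neoarchean, Mesoarchean, Paleoarchean, Eoarchean.
Span = 4031 − 0 = 4031 Myr.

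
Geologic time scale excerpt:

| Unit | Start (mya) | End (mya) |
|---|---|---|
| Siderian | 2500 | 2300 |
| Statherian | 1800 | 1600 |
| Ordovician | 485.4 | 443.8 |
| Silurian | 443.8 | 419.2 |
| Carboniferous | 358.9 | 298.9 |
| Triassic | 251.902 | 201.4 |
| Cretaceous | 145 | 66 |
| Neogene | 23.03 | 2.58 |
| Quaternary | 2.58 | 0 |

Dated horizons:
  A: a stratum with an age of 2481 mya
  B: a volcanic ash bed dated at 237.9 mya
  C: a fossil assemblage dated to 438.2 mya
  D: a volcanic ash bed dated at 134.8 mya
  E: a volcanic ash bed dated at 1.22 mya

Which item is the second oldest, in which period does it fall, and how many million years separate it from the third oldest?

Sorted oldest-first by Ma: A (2481), C (438.2), B (237.9), D (134.8), E (1.22).
The second oldest is C at 438.2 Ma, which lies in 443.8–419.2 Ma: the Silurian.
The third oldest is B at 237.9 Ma; separation = |438.2 − 237.9| = 200.3 Myr.

C, in the Silurian; 200.3 million years to B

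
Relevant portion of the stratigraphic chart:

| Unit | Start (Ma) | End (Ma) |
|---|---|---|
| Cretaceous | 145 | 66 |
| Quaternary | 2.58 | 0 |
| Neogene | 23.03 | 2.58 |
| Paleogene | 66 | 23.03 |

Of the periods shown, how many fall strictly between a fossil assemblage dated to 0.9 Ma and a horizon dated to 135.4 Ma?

2

135.4 Ma sits inside the Cretaceous (145–66) and 0.9 Ma inside the Quaternary (2.58–0); neither of those is wholly between the two dates.
The listed periods lying completely between them are Paleogene, Neogene — 2 in all.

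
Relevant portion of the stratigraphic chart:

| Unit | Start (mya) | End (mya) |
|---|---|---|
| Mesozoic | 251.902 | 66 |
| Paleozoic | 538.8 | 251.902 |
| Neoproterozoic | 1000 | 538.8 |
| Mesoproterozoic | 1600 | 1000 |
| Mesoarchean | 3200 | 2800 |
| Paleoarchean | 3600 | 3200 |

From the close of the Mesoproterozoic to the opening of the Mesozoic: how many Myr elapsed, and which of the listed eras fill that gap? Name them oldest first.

End of Mesoproterozoic = 1000 Ma; start of Mesozoic = 251.902 Ma.
Gap = 1000 − 251.902 = 748.098 Myr.
Eras wholly inside 1000–251.902 Ma: Neoproterozoic (1000–538.8), Paleozoic (538.8–251.902).

748.098 million years; Neoproterozoic, Paleozoic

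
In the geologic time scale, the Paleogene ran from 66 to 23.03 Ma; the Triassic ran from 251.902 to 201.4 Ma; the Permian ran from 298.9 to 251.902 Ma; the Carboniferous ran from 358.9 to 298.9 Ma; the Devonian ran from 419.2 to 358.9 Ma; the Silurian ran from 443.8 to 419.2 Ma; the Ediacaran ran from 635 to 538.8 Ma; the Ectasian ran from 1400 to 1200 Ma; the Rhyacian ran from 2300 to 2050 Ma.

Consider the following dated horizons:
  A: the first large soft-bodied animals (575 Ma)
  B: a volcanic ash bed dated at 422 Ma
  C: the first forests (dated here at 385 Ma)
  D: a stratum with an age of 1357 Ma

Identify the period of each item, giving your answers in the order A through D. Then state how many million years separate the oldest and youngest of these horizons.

A — Ediacaran; B — Silurian; C — Devonian; D — Ectasian; span 972 million years

A: 575 Ma lies in 635–538.8 Ma, so Ediacaran.
B: 422 Ma lies in 443.8–419.2 Ma, so Silurian.
C: 385 Ma lies in 419.2–358.9 Ma, so Devonian.
D: 1357 Ma lies in 1400–1200 Ma, so Ectasian.
Oldest = 1357 Ma, youngest = 385 Ma → span 972 Myr.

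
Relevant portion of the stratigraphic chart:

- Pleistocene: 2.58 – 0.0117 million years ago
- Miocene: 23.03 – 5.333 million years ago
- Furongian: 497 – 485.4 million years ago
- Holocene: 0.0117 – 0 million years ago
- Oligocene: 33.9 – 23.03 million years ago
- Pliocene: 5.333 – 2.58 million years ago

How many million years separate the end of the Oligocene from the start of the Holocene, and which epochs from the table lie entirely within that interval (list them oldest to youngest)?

23.0183 million years; Miocene, Pliocene, Pleistocene

End of Oligocene = 23.03 Ma; start of Holocene = 0.0117 Ma.
Gap = 23.03 − 0.0117 = 23.0183 Myr.
Epochs wholly inside 23.03–0.0117 Ma: Miocene (23.03–5.333), Pliocene (5.333–2.58), Pleistocene (2.58–0.0117).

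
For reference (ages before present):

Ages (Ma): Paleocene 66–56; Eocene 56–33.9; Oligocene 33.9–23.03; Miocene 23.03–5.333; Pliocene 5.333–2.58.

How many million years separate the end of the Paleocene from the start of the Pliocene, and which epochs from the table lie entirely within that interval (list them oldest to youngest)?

50.667 million years; Eocene, Oligocene, Miocene

End of Paleocene = 56 Ma; start of Pliocene = 5.333 Ma.
Gap = 56 − 5.333 = 50.667 Myr.
Epochs wholly inside 56–5.333 Ma: Eocene (56–33.9), Oligocene (33.9–23.03), Miocene (23.03–5.333).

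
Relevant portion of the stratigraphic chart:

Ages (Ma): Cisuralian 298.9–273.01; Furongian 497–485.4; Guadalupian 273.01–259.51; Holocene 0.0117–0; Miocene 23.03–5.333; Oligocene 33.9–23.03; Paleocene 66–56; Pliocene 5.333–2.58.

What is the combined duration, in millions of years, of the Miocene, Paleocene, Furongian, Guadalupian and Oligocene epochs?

63.667 million years

Duration is start − end for each: (23.03 − 5.333) + (66 − 56) + (497 − 485.4) + (273.01 − 259.51) + (33.9 − 23.03).
That is 17.697 + 10 + 11.6 + 13.5 + 10.87, which totals 63.667 million years.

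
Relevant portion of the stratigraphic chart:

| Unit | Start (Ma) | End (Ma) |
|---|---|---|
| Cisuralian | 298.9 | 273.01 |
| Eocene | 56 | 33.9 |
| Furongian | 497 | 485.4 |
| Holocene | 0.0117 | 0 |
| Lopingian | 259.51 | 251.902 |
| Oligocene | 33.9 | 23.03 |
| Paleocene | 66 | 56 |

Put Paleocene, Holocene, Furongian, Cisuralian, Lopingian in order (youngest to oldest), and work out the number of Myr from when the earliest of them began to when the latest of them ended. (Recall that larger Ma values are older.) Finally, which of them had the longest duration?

Start ages (Ma): Furongian 497, Cisuralian 298.9, Lopingian 259.51, Paleocene 66, Holocene 0.0117.
Ordered youngest to oldest: Holocene, Paleocene, Lopingian, Cisuralian, Furongian.
Span = 497 − 0 = 497 Myr.
Durations: Lopingian 7.608, Holocene 0.0117, Paleocene 10, Furongian 11.6, Cisuralian 25.89 → longest is Cisuralian (25.89 Myr).

Holocene → Paleocene → Lopingian → Cisuralian → Furongian; total span 497 Myr; longest is Cisuralian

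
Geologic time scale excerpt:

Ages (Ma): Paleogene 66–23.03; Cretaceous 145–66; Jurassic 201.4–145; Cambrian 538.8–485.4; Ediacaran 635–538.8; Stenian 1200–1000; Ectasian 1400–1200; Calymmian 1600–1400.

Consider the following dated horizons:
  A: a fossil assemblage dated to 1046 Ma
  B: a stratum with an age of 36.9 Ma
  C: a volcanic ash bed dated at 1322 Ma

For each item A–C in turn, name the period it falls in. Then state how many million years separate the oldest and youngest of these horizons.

A: 1046 Ma lies in 1200–1000 Ma, so Stenian.
B: 36.9 Ma lies in 66–23.03 Ma, so Paleogene.
C: 1322 Ma lies in 1400–1200 Ma, so Ectasian.
Oldest = 1322 Ma, youngest = 36.9 Ma → span 1285.1 Myr.

A — Stenian; B — Paleogene; C — Ectasian; span 1285.1 million years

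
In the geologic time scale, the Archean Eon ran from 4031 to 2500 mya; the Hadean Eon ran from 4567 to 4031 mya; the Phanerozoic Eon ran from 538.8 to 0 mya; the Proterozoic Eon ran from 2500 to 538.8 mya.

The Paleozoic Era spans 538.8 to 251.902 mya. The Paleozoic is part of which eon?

The Paleozoic (538.8–251.902 Ma) lies entirely within 538.8–0 Ma, the Phanerozoic Eon.

Phanerozoic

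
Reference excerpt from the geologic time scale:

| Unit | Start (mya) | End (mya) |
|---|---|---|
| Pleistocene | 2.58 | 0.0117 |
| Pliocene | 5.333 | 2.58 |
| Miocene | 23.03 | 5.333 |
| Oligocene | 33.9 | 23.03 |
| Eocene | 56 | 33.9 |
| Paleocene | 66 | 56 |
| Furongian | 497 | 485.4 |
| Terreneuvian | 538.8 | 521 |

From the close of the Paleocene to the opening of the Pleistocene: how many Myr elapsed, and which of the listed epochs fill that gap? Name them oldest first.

The Paleocene closes at 56 Ma and the Pleistocene opens at 2.58 Ma, so the interval is 56 − 2.58 = 53.42 Myr.
An epoch fits inside if it starts at or after 56 Ma and ends at or before 2.58 Ma; oldest first that gives Eocene, Oligocene, Miocene, Pliocene.

53.42 million years; Eocene, Oligocene, Miocene, Pliocene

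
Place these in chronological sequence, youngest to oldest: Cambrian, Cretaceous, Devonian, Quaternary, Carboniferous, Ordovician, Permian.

Quaternary → Cretaceous → Permian → Carboniferous → Devonian → Ordovician → Cambrian

Group by era (each group listed oldest first) — Paleozoic: Cambrian, Ordovician, Devonian, Carboniferous, Permian; Mesozoic: Cretaceous; Cenozoic: Quaternary. The eras run Paleozoic → Mesozoic → Cenozoic. Concatenating the groups in that era order and then reversing gives youngest to oldest.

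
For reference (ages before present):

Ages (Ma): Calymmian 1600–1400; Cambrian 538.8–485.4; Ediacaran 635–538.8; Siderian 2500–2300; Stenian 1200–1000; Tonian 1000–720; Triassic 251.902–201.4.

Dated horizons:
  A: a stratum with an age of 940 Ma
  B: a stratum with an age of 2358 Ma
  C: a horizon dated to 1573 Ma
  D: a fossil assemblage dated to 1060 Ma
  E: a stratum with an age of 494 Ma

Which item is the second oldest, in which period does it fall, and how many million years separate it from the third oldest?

Larger Ma means older, so oldest first: B 2358 > C 1573 > D 1060 > A 940 > E 494.
Counting 2 along gives C (1573 Ma); the excerpt puts that inside the Calymmian, 1600–1400 Ma.
Next in line is D (1060 Ma), and 1573 − 1060 = 513 Myr.

C, in the Calymmian; 513 million years to D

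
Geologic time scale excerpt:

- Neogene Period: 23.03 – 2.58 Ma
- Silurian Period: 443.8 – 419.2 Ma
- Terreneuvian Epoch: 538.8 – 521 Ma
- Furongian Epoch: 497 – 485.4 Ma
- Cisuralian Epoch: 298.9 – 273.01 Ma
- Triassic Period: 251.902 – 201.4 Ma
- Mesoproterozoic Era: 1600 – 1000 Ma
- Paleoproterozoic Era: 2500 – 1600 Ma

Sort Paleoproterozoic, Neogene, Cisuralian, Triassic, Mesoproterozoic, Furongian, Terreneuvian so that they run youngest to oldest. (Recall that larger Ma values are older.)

Neogene, then Triassic, then Cisuralian, then Furongian, then Terreneuvian, then Mesoproterozoic, then Paleoproterozoic

Sorting by start age (ascending Ma, since larger Ma = older): Neogene start 23.03, Triassic start 251.902, Cisuralian start 298.9, Furongian start 497, Terreneuvian start 538.8, Mesoproterozoic start 1600, Paleoproterozoic start 2500.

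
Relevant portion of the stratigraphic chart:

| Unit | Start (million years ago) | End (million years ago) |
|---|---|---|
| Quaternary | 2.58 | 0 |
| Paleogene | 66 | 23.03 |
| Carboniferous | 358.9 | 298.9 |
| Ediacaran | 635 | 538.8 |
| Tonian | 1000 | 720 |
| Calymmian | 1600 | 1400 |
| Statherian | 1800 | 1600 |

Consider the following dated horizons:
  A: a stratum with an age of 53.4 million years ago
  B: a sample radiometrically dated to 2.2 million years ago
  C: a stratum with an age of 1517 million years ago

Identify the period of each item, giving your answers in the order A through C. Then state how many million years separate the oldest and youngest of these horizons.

A — Paleogene; B — Quaternary; C — Calymmian; span 1514.8 million years

A: 53.4 Ma lies in 66–23.03 Ma, so Paleogene.
B: 2.2 Ma lies in 2.58–0 Ma, so Quaternary.
C: 1517 Ma lies in 1600–1400 Ma, so Calymmian.
Oldest = 1517 Ma, youngest = 2.2 Ma → span 1514.8 Myr.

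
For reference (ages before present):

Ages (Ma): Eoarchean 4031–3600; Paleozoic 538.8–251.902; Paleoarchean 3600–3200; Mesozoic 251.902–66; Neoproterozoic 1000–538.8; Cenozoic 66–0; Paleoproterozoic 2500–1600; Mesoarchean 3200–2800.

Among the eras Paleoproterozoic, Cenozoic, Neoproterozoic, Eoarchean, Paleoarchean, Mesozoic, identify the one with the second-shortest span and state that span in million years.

Mesozoic, 185.902 million years

Start − end for each: Paleoproterozoic 2500 − 1600 = 900; Cenozoic 66 − 0 = 66; Neoproterozoic 1000 − 538.8 = 461.2; Eoarchean 4031 − 3600 = 431; Paleoarchean 3600 − 3200 = 400; Mesozoic 251.902 − 66 = 185.902.
Ranking these from shortest: Cenozoic < Mesozoic < Paleoarchean < Eoarchean < Neoproterozoic < Paleoproterozoic.
Position 2 in that ranking is Mesozoic, which lasted 185.902 Myr.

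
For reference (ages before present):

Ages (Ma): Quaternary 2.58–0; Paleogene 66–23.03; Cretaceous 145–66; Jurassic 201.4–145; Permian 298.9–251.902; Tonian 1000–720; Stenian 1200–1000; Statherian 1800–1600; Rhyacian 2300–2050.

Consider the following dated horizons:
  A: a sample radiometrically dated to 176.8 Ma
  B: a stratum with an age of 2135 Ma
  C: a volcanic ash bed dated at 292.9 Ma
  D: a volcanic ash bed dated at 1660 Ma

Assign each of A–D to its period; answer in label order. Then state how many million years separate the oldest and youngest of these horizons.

A — Jurassic; B — Rhyacian; C — Permian; D — Statherian; span 1958.2 million years

Match each age against the start–end ranges in the excerpt: A = 176.8 Ma → Jurassic (201.4–145); B = 2135 Ma → Rhyacian (2300–2050); C = 292.9 Ma → Permian (298.9–251.902); D = 1660 Ma → Statherian (1800–1600).
The largest age is 2135 Ma and the smallest is 176.8 Ma; their difference is 1958.2 Myr.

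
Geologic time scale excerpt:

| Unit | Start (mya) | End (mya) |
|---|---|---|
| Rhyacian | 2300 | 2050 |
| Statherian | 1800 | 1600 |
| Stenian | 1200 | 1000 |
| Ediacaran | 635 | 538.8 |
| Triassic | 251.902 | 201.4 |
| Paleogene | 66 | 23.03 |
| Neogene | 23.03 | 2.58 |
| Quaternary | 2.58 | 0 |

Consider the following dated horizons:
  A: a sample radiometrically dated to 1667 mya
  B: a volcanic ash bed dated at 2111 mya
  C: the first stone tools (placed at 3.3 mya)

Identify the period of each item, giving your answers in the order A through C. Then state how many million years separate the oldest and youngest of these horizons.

A: 1667 Ma lies in 1800–1600 Ma, so Statherian.
B: 2111 Ma lies in 2300–2050 Ma, so Rhyacian.
C: 3.3 Ma lies in 23.03–2.58 Ma, so Neogene.
Oldest = 2111 Ma, youngest = 3.3 Ma → span 2107.7 Myr.

A — Statherian; B — Rhyacian; C — Neogene; span 2107.7 million years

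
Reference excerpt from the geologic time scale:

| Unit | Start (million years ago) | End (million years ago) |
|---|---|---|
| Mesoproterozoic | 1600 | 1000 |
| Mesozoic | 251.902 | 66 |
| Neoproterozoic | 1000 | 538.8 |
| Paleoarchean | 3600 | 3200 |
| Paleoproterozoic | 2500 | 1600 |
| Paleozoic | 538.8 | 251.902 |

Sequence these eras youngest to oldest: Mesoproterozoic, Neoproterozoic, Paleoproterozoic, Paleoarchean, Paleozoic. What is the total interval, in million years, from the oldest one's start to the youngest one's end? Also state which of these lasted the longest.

Paleozoic → Neoproterozoic → Mesoproterozoic → Paleoproterozoic → Paleoarchean; total span 3348.098 Myr; longest is Paleoproterozoic

Start ages (Ma): Paleoarchean 3600, Paleoproterozoic 2500, Mesoproterozoic 1600, Neoproterozoic 1000, Paleozoic 538.8.
Ordered youngest to oldest: Paleozoic, Neoproterozoic, Mesoproterozoic, Paleoproterozoic, Paleoarchean.
Span = 3600 − 251.902 = 3348.098 Myr.
Durations: Paleoproterozoic 900, Mesoproterozoic 600, Paleoarchean 400, Paleozoic 286.898, Neoproterozoic 461.2 → longest is Paleoproterozoic (900 Myr).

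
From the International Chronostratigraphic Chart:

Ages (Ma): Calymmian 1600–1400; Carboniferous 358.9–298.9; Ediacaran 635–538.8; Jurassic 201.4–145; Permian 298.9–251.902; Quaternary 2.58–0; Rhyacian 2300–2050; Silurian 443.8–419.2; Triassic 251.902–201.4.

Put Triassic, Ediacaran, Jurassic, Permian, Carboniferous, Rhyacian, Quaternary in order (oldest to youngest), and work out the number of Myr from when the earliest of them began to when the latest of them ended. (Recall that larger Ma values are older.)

Rhyacian, Ediacaran, Carboniferous, Permian, Triassic, Jurassic, Quaternary; total span 2300 Myr

From the excerpt: Triassic 251.902–201.4; Ediacaran 635–538.8; Jurassic 201.4–145; Permian 298.9–251.902; Carboniferous 358.9–298.9; Rhyacian 2300–2050; Quaternary 2.58–0 (Ma).
Larger Ma is earlier, so the oldest is Rhyacian and the youngest is Quaternary; oldest to youngest: Rhyacian, Ediacaran, Carboniferous, Permian, Triassic, Jurassic, Quaternary.
Oldest start 2300 minus youngest end 0 gives 2300 Myr overall.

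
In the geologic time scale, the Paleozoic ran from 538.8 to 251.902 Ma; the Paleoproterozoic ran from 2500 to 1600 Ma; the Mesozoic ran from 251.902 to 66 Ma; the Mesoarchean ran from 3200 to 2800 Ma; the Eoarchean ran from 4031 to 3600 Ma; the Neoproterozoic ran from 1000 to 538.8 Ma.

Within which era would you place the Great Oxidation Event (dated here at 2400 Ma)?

2400 Ma lies between 2500 and 1600 Ma, so it falls in the Paleoproterozoic.

Paleoproterozoic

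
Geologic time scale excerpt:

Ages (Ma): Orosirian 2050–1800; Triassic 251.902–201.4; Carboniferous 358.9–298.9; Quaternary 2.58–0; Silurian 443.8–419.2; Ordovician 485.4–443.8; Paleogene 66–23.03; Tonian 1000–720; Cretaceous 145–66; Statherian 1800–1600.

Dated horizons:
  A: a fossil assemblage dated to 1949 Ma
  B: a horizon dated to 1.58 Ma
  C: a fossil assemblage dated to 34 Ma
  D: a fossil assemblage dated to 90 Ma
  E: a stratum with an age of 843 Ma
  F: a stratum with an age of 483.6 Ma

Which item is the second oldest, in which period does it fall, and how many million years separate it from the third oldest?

Larger Ma means older, so oldest first: A 1949 > E 843 > F 483.6 > D 90 > C 34 > B 1.58.
Counting 2 along gives E (843 Ma); the excerpt puts that inside the Tonian, 1000–720 Ma.
Next in line is F (483.6 Ma), and 843 − 483.6 = 359.4 Myr.

E, in the Tonian; 359.4 million years to F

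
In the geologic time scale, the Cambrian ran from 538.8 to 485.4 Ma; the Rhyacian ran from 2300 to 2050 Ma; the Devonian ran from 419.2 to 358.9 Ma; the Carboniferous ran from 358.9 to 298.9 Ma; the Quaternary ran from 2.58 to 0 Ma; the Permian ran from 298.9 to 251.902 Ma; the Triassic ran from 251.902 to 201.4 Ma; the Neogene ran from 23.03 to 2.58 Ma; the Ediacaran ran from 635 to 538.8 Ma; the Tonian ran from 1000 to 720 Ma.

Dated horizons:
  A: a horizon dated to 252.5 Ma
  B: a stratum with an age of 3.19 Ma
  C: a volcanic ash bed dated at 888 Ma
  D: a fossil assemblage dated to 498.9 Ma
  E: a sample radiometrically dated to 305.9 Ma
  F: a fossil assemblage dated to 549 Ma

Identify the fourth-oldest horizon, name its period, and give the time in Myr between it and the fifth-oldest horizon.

E, in the Carboniferous; 53.4 million years to A

Larger Ma means older, so oldest first: C 888 > F 549 > D 498.9 > E 305.9 > A 252.5 > B 3.19.
Counting 4 along gives E (305.9 Ma); the excerpt puts that inside the Carboniferous, 358.9–298.9 Ma.
Next in line is A (252.5 Ma), and 305.9 − 252.5 = 53.4 Myr.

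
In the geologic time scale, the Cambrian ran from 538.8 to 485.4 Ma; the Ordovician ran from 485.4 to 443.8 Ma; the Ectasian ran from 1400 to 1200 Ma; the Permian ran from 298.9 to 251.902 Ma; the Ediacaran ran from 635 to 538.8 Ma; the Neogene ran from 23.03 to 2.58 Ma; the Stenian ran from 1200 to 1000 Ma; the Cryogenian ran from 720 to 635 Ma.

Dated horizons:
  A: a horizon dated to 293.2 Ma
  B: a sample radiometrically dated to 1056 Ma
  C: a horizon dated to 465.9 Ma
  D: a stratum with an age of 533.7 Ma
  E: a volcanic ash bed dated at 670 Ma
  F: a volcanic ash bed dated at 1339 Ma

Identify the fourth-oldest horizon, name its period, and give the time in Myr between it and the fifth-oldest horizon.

Larger Ma means older, so oldest first: F 1339 > B 1056 > E 670 > D 533.7 > C 465.9 > A 293.2.
Counting 4 along gives D (533.7 Ma); the excerpt puts that inside the Cambrian, 538.8–485.4 Ma.
Next in line is C (465.9 Ma), and 533.7 − 465.9 = 67.8 Myr.

D, in the Cambrian; 67.8 million years to C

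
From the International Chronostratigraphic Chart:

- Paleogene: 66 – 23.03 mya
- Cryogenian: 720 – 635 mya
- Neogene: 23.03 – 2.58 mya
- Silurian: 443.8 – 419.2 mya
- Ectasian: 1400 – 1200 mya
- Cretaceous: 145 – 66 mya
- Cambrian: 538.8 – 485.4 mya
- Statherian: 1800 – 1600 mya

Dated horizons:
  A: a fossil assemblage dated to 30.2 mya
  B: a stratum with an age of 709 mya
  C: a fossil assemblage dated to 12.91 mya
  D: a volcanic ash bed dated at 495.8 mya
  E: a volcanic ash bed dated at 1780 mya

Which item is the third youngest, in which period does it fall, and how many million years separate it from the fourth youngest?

Sorted youngest-first by Ma: C (12.91), A (30.2), D (495.8), B (709), E (1780).
The third youngest is D at 495.8 Ma, which lies in 538.8–485.4 Ma: the Cambrian.
The fourth youngest is B at 709 Ma; separation = |495.8 − 709| = 213.2 Myr.

D, in the Cambrian; 213.2 million years to B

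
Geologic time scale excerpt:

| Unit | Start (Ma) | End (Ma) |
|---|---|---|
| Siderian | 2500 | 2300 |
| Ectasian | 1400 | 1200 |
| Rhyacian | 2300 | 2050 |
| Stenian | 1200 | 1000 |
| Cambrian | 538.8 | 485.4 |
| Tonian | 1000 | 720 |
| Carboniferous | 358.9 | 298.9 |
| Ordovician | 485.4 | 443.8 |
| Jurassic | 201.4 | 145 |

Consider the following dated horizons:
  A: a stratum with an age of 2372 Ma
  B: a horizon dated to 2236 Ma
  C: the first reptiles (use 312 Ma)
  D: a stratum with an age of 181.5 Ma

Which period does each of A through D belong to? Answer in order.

A — Siderian; B — Rhyacian; C — Carboniferous; D — Jurassic

A: 2372 Ma lies in 2500–2300 Ma, so Siderian.
B: 2236 Ma lies in 2300–2050 Ma, so Rhyacian.
C: 312 Ma lies in 358.9–298.9 Ma, so Carboniferous.
D: 181.5 Ma lies in 201.4–145 Ma, so Jurassic.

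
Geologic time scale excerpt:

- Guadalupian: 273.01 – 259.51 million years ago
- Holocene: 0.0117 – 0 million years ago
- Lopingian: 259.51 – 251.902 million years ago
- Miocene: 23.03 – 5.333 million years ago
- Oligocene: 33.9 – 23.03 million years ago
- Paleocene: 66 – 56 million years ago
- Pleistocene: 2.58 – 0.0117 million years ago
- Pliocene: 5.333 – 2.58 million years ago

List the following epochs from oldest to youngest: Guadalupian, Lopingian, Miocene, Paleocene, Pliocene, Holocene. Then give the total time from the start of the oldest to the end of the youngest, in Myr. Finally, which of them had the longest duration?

Guadalupian → Lopingian → Paleocene → Miocene → Pliocene → Holocene; total span 273.01 Myr; longest is Miocene

Start ages (Ma): Guadalupian 273.01, Lopingian 259.51, Paleocene 66, Miocene 23.03, Pliocene 5.333, Holocene 0.0117.
Ordered oldest to youngest: Guadalupian, Lopingian, Paleocene, Miocene, Pliocene, Holocene.
Span = 273.01 − 0 = 273.01 Myr.
Durations: Paleocene 10, Lopingian 7.608, Miocene 17.697, Holocene 0.0117, Pliocene 2.753, Guadalupian 13.5 → longest is Miocene (17.697 Myr).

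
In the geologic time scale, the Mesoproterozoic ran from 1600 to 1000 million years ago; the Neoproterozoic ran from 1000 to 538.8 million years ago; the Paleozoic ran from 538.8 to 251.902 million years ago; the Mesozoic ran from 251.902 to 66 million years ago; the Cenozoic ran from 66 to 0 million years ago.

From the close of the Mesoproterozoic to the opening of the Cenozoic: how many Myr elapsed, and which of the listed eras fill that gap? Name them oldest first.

934 million years; Neoproterozoic, Paleozoic, Mesozoic

The Mesoproterozoic closes at 1000 Ma and the Cenozoic opens at 66 Ma, so the interval is 1000 − 66 = 934 Myr.
An era fits inside if it starts at or after 1000 Ma and ends at or before 66 Ma; oldest first that gives Neoproterozoic, Paleozoic, Mesozoic.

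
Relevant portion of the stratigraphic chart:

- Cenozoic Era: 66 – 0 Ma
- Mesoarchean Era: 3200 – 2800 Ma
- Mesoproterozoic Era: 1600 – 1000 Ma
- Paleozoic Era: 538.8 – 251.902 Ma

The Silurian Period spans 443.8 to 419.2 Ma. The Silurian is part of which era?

Paleozoic

The Silurian (443.8–419.2 Ma) lies entirely within 538.8–251.902 Ma, the Paleozoic Era.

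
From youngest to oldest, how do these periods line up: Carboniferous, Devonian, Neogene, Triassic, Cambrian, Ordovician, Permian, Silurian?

Neogene, then Triassic, then Permian, then Carboniferous, then Devonian, then Silurian, then Ordovician, then Cambrian

Era membership (oldest first within each) — Paleozoic: Cambrian, Ordovician, Silurian, Devonian, Carboniferous, Permian; Mesozoic: Triassic; Cenozoic: Neogene. Paleozoic precedes Mesozoic, which precedes Cenozoic. Concatenating the groups in that era order and then reversing gives youngest to oldest.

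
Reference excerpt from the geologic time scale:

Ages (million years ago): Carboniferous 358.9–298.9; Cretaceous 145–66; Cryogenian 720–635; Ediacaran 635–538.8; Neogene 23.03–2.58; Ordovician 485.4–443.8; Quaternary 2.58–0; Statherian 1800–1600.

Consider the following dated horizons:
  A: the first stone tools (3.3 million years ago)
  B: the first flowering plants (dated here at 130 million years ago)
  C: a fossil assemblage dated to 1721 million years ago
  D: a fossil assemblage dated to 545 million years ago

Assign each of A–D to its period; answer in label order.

A: 3.3 Ma lies in 23.03–2.58 Ma, so Neogene.
B: 130 Ma lies in 145–66 Ma, so Cretaceous.
C: 1721 Ma lies in 1800–1600 Ma, so Statherian.
D: 545 Ma lies in 635–538.8 Ma, so Ediacaran.

A — Neogene; B — Cretaceous; C — Statherian; D — Ediacaran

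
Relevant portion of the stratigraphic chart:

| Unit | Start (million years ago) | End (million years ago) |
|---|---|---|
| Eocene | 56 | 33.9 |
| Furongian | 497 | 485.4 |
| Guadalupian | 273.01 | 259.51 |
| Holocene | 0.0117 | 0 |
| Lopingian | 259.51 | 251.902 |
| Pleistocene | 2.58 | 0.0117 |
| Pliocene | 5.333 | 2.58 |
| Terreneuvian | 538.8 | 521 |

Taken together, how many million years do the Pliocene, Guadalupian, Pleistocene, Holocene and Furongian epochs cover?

Duration is start − end for each: (5.333 − 2.58) + (273.01 − 259.51) + (2.58 − 0.0117) + (0.0117 − 0) + (497 − 485.4).
That is 2.753 + 13.5 + 2.5683 + 0.0117 + 11.6, which totals 30.433 million years.

30.433 million years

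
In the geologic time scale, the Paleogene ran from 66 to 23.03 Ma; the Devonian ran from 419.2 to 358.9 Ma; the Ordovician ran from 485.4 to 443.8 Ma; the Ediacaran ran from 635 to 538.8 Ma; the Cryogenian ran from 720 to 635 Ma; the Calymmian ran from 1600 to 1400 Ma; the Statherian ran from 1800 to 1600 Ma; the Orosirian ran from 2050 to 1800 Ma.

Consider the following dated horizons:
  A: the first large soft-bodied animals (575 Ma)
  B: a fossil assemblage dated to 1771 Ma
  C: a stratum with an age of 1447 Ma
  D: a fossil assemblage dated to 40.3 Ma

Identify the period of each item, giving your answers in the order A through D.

A — Ediacaran; B — Statherian; C — Calymmian; D — Paleogene

Match each age against the start–end ranges in the excerpt: A = 575 Ma → Ediacaran (635–538.8); B = 1771 Ma → Statherian (1800–1600); C = 1447 Ma → Calymmian (1600–1400); D = 40.3 Ma → Paleogene (66–23.03).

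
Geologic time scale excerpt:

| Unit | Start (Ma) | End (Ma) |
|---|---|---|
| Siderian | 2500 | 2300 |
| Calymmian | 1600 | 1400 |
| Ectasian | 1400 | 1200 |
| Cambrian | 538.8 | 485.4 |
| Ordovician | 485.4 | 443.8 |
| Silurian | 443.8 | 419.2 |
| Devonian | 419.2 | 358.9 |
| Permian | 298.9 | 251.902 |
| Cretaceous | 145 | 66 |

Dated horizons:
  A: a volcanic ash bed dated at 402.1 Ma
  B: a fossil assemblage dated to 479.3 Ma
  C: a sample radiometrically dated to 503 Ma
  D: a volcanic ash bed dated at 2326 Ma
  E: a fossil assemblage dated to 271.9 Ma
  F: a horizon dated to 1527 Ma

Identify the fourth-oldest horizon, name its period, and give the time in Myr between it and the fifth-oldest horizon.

B, in the Ordovician; 77.2 million years to A

Sorted oldest-first by Ma: D (2326), F (1527), C (503), B (479.3), A (402.1), E (271.9).
The fourth oldest is B at 479.3 Ma, which lies in 485.4–443.8 Ma: the Ordovician.
The fifth oldest is A at 402.1 Ma; separation = |479.3 − 402.1| = 77.2 Myr.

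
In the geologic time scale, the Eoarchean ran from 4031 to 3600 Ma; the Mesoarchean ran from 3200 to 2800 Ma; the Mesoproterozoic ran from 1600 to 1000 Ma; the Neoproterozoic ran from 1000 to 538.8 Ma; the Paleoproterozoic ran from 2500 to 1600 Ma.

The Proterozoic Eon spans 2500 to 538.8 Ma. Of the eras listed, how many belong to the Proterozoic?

Eras inside 2500–538.8 Ma: Paleoproterozoic, Mesoproterozoic, Neoproterozoic — 3 in total.

3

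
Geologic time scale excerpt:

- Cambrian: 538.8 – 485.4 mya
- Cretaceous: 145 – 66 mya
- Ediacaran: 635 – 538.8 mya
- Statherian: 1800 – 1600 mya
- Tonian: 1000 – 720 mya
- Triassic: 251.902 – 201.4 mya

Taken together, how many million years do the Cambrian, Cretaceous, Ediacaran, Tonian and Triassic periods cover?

559.102 million years

Each duration: Cambrian = 53.4; Cretaceous = 79; Ediacaran = 96.2; Tonian = 280; Triassic = 50.502.
Sum: 53.4 + 79 + 96.2 + 280 + 50.502 = 559.102 Myr.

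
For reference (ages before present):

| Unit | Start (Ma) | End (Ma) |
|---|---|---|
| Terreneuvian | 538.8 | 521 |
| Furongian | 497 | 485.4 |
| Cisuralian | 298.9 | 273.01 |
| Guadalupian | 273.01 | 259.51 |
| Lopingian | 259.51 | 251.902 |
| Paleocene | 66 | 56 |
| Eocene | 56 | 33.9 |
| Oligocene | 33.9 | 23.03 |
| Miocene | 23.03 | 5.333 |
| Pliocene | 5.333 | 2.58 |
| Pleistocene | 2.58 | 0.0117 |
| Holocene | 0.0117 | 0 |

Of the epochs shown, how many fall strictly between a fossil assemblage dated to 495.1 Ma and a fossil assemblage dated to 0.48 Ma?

The older date is 495.1 Ma and the younger is 0.48 Ma.
Epochs with start < 495.1 and end > 0.48 Ma: Cisuralian (298.9–273.01), Guadalupian (273.01–259.51), Lopingian (259.51–251.902), Paleocene (66–56), Eocene (56–33.9), Oligocene (33.9–23.03), Miocene (23.03–5.333), Pliocene (5.333–2.58).
That is 8 complete epochs.

8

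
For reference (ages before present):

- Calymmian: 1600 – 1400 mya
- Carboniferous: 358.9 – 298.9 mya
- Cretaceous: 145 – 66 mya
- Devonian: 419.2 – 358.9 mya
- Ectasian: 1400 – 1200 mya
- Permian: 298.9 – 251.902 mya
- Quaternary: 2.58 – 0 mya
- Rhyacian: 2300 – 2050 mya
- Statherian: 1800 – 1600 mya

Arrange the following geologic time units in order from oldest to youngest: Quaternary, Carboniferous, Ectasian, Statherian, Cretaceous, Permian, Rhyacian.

Rhyacian, Statherian, Ectasian, Carboniferous, Permian, Cretaceous, Quaternary

Read off each span (Ma): Quaternary 2.58–0; Carboniferous 358.9–298.9; Ectasian 1400–1200; Statherian 1800–1600; Cretaceous 145–66; Permian 298.9–251.902; Rhyacian 2300–2050.
Larger Ma is older, so oldest→youngest is Rhyacian, Statherian, Ectasian, Carboniferous, Permian, Cretaceous, Quaternary.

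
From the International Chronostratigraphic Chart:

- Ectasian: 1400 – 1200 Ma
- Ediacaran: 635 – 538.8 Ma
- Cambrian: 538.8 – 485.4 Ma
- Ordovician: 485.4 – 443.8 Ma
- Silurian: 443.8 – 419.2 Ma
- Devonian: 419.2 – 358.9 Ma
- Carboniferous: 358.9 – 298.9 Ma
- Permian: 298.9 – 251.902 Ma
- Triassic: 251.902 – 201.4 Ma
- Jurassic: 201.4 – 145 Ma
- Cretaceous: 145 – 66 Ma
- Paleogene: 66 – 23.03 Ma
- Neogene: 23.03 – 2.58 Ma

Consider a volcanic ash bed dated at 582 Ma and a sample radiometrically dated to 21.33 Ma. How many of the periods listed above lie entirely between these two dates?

The older date is 582 Ma and the younger is 21.33 Ma.
Periods with start < 582 and end > 21.33 Ma: Cambrian (538.8–485.4), Ordovician (485.4–443.8), Silurian (443.8–419.2), Devonian (419.2–358.9), Carboniferous (358.9–298.9), Permian (298.9–251.902), Triassic (251.902–201.4), Jurassic (201.4–145), Cretaceous (145–66), Paleogene (66–23.03).
That is 10 complete periods.

10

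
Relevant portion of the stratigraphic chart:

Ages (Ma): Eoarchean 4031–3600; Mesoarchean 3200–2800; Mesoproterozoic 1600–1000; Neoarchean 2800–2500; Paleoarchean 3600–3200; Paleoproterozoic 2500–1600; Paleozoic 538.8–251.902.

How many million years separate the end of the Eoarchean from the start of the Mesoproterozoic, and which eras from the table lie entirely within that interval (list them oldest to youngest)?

End of Eoarchean = 3600 Ma; start of Mesoproterozoic = 1600 Ma.
Gap = 3600 − 1600 = 2000 Myr.
Eras wholly inside 3600–1600 Ma: Paleoarchean (3600–3200), Mesoarchean (3200–2800), Neoarchean (2800–2500), Paleoproterozoic (2500–1600).

2000 million years; Paleoarchean, Mesoarchean, Neoarchean, Paleoproterozoic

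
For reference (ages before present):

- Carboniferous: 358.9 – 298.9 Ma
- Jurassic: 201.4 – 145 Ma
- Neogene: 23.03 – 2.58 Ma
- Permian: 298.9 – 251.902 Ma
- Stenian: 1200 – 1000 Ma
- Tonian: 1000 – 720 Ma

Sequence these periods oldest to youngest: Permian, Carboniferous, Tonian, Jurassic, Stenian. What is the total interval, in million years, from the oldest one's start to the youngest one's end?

Stenian → Tonian → Carboniferous → Permian → Jurassic; total span 1055 Myr

Start ages (Ma): Stenian 1200, Tonian 1000, Carboniferous 358.9, Permian 298.9, Jurassic 201.4.
Ordered oldest to youngest: Stenian, Tonian, Carboniferous, Permian, Jurassic.
Span = 1200 − 145 = 1055 Myr.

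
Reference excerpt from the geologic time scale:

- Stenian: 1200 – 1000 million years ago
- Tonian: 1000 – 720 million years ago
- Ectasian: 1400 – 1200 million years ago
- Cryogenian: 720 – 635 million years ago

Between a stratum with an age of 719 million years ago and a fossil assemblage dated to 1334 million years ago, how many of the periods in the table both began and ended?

2

The older date is 1334 Ma and the younger is 719 Ma.
Periods with start < 1334 and end > 719 Ma: Stenian (1200–1000), Tonian (1000–720).
That is 2 complete periods.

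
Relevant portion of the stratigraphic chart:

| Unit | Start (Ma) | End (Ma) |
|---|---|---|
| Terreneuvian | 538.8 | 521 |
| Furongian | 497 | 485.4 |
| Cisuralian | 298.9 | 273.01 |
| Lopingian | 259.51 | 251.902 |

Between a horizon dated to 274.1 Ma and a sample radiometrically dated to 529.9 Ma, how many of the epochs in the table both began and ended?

1

The older date is 529.9 Ma and the younger is 274.1 Ma.
Epochs with start < 529.9 and end > 274.1 Ma: Furongian (497–485.4).
That is 1 complete epoch.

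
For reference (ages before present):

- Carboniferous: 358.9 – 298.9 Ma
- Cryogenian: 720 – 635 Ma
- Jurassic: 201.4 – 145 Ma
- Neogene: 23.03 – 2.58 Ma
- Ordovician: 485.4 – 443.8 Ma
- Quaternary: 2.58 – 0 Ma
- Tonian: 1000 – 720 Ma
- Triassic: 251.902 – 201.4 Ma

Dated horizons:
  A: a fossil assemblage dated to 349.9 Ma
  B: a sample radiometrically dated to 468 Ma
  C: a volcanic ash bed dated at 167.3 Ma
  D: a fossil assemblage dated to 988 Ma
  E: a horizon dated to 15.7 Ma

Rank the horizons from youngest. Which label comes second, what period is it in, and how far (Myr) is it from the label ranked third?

Sorted youngest-first by Ma: E (15.7), C (167.3), A (349.9), B (468), D (988).
The second youngest is C at 167.3 Ma, which lies in 201.4–145 Ma: the Jurassic.
The third youngest is A at 349.9 Ma; separation = |167.3 − 349.9| = 182.6 Myr.

C, in the Jurassic; 182.6 million years to A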